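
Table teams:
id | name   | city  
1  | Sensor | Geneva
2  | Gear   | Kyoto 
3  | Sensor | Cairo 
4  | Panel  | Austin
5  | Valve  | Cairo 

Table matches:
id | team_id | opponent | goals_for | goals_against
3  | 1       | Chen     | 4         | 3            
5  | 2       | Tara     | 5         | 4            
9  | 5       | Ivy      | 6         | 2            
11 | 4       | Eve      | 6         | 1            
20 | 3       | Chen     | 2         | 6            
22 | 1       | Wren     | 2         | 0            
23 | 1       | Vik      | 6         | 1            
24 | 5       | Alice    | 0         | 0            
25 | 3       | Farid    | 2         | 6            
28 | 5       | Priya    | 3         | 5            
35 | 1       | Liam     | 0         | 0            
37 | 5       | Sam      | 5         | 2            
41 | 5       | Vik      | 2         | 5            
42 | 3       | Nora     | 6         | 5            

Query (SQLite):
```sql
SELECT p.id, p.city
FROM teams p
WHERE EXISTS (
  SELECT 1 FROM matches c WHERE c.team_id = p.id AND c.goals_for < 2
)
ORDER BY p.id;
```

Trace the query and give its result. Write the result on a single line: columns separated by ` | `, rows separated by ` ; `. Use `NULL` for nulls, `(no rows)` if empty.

1 | Geneva ; 5 | Cairo

For each teams row, check whether any matches with matching team_id has goals_for < 2.
Keep rows where that is true.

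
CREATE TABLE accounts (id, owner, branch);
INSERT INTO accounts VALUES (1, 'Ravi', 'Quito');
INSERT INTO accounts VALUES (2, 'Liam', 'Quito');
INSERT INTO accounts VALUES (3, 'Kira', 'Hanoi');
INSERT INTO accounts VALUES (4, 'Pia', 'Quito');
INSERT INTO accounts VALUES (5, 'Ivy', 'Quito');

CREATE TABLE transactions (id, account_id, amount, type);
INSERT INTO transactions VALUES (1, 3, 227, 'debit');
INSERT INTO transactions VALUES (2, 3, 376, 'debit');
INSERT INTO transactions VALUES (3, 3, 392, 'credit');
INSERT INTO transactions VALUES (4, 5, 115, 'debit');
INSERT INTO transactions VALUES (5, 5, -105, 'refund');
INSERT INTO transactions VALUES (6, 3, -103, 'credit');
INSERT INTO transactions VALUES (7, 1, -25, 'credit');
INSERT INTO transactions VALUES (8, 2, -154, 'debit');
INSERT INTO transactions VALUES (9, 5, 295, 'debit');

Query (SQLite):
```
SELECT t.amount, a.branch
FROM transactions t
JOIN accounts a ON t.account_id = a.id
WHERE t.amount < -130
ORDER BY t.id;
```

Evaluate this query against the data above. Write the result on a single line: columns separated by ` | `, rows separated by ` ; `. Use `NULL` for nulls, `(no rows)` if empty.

Each transactions row matches the accounts row where account_id = accounts.id.
Then keep rows with t.amount < -130.

-154 | Quito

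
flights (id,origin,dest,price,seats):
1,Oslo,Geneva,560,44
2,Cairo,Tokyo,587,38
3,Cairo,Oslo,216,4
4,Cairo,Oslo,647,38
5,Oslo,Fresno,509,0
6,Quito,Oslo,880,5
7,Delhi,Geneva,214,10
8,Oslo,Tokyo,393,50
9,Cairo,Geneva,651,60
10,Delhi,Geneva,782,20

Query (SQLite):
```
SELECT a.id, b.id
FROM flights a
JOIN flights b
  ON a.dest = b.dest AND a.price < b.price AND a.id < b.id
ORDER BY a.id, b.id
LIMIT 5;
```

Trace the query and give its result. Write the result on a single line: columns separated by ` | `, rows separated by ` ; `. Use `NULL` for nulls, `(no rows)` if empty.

1 | 9 ; 1 | 10 ; 3 | 4 ; 3 | 6 ; 4 | 6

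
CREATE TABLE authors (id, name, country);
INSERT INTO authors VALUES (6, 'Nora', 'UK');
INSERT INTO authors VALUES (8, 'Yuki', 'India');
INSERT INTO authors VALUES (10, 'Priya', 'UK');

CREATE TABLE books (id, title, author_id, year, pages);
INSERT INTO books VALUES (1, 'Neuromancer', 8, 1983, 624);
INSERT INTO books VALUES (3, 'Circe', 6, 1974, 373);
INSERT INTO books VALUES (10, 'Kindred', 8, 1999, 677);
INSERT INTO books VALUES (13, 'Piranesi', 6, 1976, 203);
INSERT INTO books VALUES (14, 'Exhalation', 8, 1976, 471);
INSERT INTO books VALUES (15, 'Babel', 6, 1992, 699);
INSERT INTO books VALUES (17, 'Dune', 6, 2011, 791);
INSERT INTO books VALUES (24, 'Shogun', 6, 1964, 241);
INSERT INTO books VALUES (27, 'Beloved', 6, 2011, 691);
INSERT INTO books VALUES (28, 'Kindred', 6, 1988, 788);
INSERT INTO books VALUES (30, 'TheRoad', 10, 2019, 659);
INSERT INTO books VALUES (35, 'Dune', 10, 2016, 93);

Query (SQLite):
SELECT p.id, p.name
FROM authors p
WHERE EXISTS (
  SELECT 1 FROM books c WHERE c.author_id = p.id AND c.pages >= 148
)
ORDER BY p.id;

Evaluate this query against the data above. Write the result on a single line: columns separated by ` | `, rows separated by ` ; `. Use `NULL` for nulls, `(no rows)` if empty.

For each authors row, check whether any books with matching author_id has pages >= 148.
Keep rows where that is true.

6 | Nora ; 8 | Yuki ; 10 | Priya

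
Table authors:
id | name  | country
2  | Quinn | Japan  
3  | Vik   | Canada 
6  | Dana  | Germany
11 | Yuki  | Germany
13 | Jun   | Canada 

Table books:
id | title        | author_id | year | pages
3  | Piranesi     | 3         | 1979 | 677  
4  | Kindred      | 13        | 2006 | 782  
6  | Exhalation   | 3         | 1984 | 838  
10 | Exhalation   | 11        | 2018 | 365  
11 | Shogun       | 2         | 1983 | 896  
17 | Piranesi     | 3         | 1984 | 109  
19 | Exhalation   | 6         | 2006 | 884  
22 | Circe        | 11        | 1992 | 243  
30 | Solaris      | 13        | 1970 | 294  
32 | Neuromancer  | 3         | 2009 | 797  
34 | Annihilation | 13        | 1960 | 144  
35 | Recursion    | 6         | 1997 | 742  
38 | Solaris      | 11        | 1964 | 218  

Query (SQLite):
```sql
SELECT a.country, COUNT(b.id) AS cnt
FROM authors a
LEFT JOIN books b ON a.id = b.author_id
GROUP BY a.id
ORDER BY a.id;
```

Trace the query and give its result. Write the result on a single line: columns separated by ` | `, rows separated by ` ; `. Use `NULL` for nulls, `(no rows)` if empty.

Japan | 1 ; Canada | 4 ; Germany | 2 ; Germany | 3 ; Canada | 3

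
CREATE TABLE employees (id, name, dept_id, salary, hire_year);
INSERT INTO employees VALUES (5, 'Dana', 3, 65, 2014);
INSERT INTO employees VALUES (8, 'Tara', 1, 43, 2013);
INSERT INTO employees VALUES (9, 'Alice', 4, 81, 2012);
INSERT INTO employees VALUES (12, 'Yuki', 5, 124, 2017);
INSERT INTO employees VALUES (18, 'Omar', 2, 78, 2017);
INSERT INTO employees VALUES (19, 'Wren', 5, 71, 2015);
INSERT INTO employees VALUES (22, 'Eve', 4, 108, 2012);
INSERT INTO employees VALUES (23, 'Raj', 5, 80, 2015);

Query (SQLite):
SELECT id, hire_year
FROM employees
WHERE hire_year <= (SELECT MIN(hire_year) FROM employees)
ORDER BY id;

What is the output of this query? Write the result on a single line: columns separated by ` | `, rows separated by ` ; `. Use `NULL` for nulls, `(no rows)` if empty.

Scalar subquery: MIN(hire_year) over all employees rows = 2012.
Keep rows where hire_year <= that value.

9 | 2012 ; 22 | 2012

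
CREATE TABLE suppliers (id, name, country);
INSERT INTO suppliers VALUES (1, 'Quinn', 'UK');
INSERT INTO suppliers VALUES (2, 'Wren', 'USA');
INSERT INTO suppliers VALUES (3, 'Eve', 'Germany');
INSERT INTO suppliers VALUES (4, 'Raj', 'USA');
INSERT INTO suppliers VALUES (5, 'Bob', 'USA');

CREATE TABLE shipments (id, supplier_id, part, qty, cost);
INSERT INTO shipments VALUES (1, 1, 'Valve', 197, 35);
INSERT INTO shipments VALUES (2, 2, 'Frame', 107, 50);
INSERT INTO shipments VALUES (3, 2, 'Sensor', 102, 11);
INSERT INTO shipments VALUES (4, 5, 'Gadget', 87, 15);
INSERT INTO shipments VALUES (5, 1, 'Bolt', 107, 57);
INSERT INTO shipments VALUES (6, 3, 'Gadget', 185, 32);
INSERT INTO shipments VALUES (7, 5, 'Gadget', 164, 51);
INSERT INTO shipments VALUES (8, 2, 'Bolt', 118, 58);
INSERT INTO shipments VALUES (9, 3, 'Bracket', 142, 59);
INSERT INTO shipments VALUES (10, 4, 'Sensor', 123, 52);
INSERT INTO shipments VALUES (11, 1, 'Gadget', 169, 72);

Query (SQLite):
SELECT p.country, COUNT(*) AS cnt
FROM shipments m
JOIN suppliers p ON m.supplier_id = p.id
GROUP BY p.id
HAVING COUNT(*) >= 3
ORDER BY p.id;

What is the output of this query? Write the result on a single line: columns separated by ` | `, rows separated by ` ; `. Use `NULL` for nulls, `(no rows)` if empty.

UK | 3 ; USA | 3

Join each shipments row to its suppliers via supplier_id.
Group joined rows by suppliers.id; compute COUNT(*) per group.
HAVING: keep groups with count ≥ 3.
  1: ids {1, 5, 11} → COUNT(*)=3
  2: ids {2, 3, 8} → COUNT(*)=3
  3: ids {6, 9} → COUNT(*)=2
  4: ids {10} → COUNT(*)=1
  5: ids {4, 7} → COUNT(*)=2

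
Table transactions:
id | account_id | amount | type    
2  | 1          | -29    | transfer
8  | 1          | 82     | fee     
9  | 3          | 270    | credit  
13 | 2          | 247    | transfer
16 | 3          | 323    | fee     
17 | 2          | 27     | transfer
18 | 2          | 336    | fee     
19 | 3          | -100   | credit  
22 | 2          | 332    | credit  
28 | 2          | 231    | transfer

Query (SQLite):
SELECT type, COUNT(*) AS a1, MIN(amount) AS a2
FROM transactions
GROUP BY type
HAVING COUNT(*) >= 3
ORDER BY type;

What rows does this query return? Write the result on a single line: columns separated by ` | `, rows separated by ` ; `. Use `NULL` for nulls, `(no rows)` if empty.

Group transactions by type.
Per group compute: COUNT(*), MIN(amount).
HAVING: drop groups with fewer than 3 rows.
  credit: ids {9, 19, 22} → COUNT(*)=3, MIN(amount)=-100
  fee: ids {8, 16, 18} → COUNT(*)=3, MIN(amount)=82
  transfer: ids {2, 13, 17, 28} → COUNT(*)=4, MIN(amount)=-29

credit | 3 | -100 ; fee | 3 | 82 ; transfer | 4 | -29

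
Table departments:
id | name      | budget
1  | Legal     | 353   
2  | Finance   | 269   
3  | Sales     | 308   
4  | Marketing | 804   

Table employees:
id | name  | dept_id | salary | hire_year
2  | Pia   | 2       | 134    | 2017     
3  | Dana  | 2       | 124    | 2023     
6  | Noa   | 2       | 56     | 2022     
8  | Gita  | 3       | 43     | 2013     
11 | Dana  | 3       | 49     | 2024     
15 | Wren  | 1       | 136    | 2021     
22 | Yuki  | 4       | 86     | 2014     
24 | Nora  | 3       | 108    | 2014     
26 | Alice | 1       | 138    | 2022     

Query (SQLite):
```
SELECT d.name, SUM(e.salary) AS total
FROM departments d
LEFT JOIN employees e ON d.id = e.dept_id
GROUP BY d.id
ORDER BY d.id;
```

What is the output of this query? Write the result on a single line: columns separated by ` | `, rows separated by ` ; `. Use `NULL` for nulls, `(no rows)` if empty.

LEFT JOIN keeps every departments row; unmatched ones get NULL for employees columns.
Group by departments.id and compute SUM(e.salary). SUM over an all-NULL group is NULL.
  1: ids {15, 26} → SUM(e.salary)=274
  2: ids {2, 3, 6} → SUM(e.salary)=314
  3: ids {8, 11, 24} → SUM(e.salary)=200
  4: ids {22} → SUM(e.salary)=86

Legal | 274 ; Finance | 314 ; Sales | 200 ; Marketing | 86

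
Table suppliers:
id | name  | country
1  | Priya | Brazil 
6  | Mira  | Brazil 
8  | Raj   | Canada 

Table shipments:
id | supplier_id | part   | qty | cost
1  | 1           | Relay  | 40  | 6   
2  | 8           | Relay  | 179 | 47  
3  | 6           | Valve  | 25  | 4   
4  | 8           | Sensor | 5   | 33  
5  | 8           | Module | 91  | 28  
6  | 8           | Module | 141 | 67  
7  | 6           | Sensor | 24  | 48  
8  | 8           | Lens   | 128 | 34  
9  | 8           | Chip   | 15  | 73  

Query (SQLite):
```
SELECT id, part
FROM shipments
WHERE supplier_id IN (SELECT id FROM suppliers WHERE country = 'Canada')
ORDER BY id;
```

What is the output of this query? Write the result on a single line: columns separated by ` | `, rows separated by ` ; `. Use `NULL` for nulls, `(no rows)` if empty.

Inner query: suppliers.id where country = 'Canada'.
Outer: keep shipments rows whose supplier_id is in that set.
Inner query → {8}

2 | Relay ; 4 | Sensor ; 5 | Module ; 6 | Module ; 8 | Lens ; 9 | Chip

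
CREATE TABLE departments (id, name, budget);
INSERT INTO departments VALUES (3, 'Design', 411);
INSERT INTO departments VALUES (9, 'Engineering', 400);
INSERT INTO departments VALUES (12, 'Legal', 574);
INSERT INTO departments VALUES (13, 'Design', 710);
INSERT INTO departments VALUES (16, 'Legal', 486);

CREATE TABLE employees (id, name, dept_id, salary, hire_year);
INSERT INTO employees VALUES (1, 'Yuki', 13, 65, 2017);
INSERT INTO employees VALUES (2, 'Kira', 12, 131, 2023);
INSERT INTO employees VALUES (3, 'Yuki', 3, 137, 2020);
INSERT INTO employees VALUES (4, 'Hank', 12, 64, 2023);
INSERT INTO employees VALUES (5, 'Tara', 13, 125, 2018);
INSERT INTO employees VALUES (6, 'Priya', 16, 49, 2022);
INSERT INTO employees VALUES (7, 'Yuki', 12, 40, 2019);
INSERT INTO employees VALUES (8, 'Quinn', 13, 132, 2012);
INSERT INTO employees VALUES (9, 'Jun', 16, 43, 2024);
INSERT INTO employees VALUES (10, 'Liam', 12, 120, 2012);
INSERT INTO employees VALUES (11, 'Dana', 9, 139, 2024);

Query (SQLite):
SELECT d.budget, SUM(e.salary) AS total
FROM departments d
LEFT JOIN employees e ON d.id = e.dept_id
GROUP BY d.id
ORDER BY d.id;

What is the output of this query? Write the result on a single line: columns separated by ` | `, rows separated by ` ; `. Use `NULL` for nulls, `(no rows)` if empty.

411 | 137 ; 400 | 139 ; 574 | 355 ; 710 | 322 ; 486 | 92

LEFT JOIN keeps every departments row; unmatched ones get NULL for employees columns.
Group by departments.id and compute SUM(e.salary). SUM over an all-NULL group is NULL.
  3: ids {3} → SUM(e.salary)=137
  9: ids {11} → SUM(e.salary)=139
  12: ids {2, 4, 7, 10} → SUM(e.salary)=355
  13: ids {1, 5, 8} → SUM(e.salary)=322
  16: ids {6, 9} → SUM(e.salary)=92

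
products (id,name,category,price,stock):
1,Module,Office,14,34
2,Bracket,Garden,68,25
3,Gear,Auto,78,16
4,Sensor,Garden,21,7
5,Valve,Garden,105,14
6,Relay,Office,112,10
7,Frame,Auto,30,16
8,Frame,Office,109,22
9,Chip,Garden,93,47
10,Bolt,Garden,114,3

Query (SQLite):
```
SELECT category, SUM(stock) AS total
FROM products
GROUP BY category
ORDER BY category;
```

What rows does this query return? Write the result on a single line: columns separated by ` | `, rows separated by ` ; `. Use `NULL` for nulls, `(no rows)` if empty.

Partition products by category; compute SUM(stock) within each group.
  Auto: ids {3, 7} → SUM(stock)=32
  Garden: ids {2, 4, 5, 9, 10} → SUM(stock)=96
  Office: ids {1, 6, 8} → SUM(stock)=66

Auto | 32 ; Garden | 96 ; Office | 66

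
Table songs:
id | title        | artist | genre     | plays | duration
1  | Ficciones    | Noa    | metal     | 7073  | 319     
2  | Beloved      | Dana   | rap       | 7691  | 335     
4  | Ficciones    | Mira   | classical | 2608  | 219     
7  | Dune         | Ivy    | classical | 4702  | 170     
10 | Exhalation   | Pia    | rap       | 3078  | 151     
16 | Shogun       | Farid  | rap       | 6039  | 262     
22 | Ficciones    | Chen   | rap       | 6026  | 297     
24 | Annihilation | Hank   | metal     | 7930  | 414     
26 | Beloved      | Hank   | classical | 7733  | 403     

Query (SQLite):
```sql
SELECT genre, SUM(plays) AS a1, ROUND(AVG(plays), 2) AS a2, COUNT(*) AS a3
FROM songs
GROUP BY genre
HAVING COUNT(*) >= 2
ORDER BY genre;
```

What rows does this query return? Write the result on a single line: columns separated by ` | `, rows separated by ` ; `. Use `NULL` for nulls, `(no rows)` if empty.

Group songs by genre.
Per group compute: SUM(plays), ROUND(AVG(plays), 2), COUNT(*).
HAVING: drop groups with fewer than 2 rows.
  classical: ids {4, 7, 26} → SUM(plays)=15043, ROUND(AVG(plays), 2)=5014.33, COUNT(*)=3
  metal: ids {1, 24} → SUM(plays)=15003, ROUND(AVG(plays), 2)=7501.5, COUNT(*)=2
  rap: ids {2, 10, 16, 22} → SUM(plays)=22834, ROUND(AVG(plays), 2)=5708.5, COUNT(*)=4

classical | 15043 | 5014.33 | 3 ; metal | 15003 | 7501.5 | 2 ; rap | 22834 | 5708.5 | 4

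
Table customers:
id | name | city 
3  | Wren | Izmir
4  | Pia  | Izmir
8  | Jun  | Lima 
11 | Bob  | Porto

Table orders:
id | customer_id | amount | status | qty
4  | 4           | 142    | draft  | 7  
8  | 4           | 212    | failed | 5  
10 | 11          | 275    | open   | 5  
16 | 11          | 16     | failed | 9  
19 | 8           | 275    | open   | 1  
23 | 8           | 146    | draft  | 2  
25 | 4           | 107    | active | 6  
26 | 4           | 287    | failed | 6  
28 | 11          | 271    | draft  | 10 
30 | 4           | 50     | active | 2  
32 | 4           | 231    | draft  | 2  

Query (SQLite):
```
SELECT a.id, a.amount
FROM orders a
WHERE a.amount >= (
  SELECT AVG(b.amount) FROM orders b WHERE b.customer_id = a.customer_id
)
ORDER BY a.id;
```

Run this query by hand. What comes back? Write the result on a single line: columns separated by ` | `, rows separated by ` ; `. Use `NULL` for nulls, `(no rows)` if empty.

8 | 212 ; 10 | 275 ; 19 | 275 ; 26 | 287 ; 28 | 271 ; 32 | 231

For each orders row a, compute AVG(amount) over rows sharing a.customer_id.
Keep row a if a.amount >= that per-group AVG.
  customer_id=4: AVG(amount) = 171.5
  customer_id=8: AVG(amount) = 210.5
  customer_id=11: AVG(amount) = 187.333333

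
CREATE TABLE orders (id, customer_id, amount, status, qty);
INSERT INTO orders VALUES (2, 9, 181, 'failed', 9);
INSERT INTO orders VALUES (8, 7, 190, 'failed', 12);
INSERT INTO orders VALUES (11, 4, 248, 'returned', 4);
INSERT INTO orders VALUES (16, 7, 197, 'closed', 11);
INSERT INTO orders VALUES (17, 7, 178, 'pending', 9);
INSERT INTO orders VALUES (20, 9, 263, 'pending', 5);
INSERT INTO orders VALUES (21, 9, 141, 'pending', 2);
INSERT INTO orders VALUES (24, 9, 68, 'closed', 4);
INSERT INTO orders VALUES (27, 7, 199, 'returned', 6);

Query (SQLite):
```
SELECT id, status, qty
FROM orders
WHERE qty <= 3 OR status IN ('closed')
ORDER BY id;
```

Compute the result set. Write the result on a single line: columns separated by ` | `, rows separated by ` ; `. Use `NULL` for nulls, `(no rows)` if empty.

16 | closed | 11 ; 21 | pending | 2 ; 24 | closed | 4

qty <= 3: ids {21}
status IN ('closed'): ids {16, 24}
Combine with OR.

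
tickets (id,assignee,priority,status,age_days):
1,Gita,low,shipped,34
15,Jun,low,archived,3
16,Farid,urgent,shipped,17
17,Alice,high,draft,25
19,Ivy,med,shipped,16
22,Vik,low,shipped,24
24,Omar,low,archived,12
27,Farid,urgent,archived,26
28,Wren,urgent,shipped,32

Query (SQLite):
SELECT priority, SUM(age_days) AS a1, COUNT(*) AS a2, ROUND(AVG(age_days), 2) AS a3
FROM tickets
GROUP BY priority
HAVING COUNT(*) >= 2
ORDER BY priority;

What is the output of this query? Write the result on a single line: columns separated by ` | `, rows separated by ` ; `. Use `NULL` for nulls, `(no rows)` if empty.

Group tickets by priority.
Per group compute: SUM(age_days), COUNT(*), ROUND(AVG(age_days), 2).
HAVING: drop groups with fewer than 2 rows.
  high: ids {17} → SUM(age_days)=25, COUNT(*)=1, ROUND(AVG(age_days), 2)=25
  low: ids {1, 15, 22, 24} → SUM(age_days)=73, COUNT(*)=4, ROUND(AVG(age_days), 2)=18.25
  med: ids {19} → SUM(age_days)=16, COUNT(*)=1, ROUND(AVG(age_days), 2)=16
  urgent: ids {16, 27, 28} → SUM(age_days)=75, COUNT(*)=3, ROUND(AVG(age_days), 2)=25

low | 73 | 4 | 18.25 ; urgent | 75 | 3 | 25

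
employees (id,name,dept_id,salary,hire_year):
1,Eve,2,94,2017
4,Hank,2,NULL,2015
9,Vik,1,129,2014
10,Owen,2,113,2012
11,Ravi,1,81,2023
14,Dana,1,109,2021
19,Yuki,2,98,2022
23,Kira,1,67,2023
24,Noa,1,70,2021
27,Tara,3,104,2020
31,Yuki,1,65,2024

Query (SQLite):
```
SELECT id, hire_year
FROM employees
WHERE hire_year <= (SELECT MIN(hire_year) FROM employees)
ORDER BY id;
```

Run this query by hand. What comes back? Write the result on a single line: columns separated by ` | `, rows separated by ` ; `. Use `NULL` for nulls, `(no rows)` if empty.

10 | 2012

Scalar subquery: MIN(hire_year) over all employees rows = 2012.
Keep rows where hire_year <= that value.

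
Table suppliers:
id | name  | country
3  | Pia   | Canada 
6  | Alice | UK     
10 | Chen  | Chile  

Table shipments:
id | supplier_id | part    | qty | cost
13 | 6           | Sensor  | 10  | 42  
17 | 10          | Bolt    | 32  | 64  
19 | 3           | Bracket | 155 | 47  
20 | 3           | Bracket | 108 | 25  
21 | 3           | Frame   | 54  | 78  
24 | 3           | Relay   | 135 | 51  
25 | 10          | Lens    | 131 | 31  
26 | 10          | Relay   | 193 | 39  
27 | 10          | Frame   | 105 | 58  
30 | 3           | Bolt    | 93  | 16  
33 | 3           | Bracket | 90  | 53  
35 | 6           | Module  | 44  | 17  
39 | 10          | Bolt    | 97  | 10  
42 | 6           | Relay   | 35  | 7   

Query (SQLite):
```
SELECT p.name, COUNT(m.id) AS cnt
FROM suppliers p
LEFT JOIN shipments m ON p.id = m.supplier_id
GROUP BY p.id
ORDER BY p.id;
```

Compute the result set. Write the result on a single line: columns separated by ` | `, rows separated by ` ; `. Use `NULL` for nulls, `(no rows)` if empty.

Pia | 6 ; Alice | 3 ; Chen | 5

LEFT JOIN keeps every suppliers row; unmatched ones get NULL for shipments columns.
Group by suppliers.id and compute COUNT(m.id). COUNT(col) of an all-NULL group is 0.
  3: ids {19, 20, 21, 24, 30, 33} → COUNT(m.id)=6
  6: ids {13, 35, 42} → COUNT(m.id)=3
  10: ids {17, 25, 26, 27, 39} → COUNT(m.id)=5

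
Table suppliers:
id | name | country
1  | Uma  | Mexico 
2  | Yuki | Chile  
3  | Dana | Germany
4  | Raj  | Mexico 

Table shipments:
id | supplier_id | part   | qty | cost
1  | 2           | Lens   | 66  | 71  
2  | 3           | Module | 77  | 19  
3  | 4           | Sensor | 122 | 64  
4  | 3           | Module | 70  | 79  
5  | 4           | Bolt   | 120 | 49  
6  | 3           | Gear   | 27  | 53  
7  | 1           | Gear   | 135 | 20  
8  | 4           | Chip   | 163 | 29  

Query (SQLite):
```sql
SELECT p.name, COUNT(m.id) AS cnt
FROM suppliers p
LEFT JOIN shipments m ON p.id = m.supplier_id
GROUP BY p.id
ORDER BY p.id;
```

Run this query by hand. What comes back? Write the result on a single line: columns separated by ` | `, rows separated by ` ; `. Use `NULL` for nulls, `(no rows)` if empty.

Uma | 1 ; Yuki | 1 ; Dana | 3 ; Raj | 3

LEFT JOIN keeps every suppliers row; unmatched ones get NULL for shipments columns.
Group by suppliers.id and compute COUNT(m.id). COUNT(col) of an all-NULL group is 0.
  1: ids {7} → COUNT(m.id)=1
  2: ids {1} → COUNT(m.id)=1
  3: ids {2, 4, 6} → COUNT(m.id)=3
  4: ids {3, 5, 8} → COUNT(m.id)=3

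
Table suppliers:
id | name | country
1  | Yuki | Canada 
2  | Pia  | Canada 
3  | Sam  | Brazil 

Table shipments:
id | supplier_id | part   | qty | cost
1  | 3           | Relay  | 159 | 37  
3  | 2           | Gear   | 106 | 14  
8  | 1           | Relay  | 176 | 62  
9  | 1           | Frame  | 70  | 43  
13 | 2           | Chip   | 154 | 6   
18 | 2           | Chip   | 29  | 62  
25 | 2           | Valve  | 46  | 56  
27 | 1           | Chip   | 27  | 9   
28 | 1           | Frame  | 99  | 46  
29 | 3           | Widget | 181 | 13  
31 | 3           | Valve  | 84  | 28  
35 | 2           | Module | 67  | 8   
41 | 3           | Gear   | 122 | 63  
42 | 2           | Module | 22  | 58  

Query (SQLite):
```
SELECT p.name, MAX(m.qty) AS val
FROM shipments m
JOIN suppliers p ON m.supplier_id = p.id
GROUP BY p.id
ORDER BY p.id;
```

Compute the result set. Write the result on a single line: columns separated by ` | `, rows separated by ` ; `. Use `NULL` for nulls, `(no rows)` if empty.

Yuki | 176 ; Pia | 154 ; Sam | 181

Join each shipments row to its suppliers via supplier_id.
Group joined rows by suppliers.id; compute MAX(m.qty) per group.
  1: ids {8, 9, 27, 28} → MAX(m.qty)=176
  2: ids {3, 13, 18, 25, 35, 42} → MAX(m.qty)=154
  3: ids {1, 29, 31, 41} → MAX(m.qty)=181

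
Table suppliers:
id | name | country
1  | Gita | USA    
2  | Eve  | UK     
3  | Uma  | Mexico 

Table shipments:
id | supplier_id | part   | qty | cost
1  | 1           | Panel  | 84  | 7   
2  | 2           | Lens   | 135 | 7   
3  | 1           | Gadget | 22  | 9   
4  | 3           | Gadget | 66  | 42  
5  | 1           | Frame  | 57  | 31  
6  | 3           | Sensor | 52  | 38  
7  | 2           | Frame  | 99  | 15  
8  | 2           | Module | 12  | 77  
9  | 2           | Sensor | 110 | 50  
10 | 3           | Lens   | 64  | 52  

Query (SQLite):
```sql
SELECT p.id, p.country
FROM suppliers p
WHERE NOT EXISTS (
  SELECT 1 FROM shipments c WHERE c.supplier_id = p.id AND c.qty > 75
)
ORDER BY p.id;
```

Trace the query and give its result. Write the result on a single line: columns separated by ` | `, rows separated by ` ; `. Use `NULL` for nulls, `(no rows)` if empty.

3 | Mexico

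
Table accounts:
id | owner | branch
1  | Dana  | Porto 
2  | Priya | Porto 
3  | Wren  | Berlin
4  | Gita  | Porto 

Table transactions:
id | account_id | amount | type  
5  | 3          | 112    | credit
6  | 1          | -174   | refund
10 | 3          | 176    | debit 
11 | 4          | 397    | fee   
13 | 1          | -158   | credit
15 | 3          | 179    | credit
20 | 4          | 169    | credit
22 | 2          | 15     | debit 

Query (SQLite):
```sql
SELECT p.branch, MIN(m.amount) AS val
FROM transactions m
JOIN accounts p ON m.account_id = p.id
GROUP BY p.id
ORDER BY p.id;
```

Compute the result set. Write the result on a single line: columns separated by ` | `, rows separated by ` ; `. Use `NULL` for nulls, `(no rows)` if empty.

Join each transactions row to its accounts via account_id.
Group joined rows by accounts.id; compute MIN(m.amount) per group.
  1: ids {6, 13} → MIN(m.amount)=-174
  2: ids {22} → MIN(m.amount)=15
  3: ids {5, 10, 15} → MIN(m.amount)=112
  4: ids {11, 20} → MIN(m.amount)=169

Porto | -174 ; Porto | 15 ; Berlin | 112 ; Porto | 169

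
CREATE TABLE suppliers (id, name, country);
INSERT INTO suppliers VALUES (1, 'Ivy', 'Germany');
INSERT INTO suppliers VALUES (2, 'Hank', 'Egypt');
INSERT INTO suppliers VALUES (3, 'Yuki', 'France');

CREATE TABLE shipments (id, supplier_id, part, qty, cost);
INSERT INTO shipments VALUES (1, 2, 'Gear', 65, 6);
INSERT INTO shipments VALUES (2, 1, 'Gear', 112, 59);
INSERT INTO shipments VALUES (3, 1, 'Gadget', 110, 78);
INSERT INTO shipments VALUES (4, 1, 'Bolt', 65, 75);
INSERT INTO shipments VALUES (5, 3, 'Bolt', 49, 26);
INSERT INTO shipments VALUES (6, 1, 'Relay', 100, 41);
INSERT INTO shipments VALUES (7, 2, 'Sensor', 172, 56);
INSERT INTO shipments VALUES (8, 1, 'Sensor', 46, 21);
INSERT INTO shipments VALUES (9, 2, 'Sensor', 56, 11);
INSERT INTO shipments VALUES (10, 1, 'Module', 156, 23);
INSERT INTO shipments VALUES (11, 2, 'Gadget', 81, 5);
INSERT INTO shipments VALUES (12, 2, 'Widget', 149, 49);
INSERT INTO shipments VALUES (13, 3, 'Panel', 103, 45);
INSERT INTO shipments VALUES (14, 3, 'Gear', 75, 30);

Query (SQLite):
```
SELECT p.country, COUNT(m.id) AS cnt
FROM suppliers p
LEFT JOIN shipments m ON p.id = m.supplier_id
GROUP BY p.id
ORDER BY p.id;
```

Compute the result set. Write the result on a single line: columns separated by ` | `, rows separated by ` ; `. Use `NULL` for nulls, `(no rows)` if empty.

LEFT JOIN keeps every suppliers row; unmatched ones get NULL for shipments columns.
Group by suppliers.id and compute COUNT(m.id). COUNT(col) of an all-NULL group is 0.
  1: ids {2, 3, 4, 6, 8, 10} → COUNT(m.id)=6
  2: ids {1, 7, 9, 11, 12} → COUNT(m.id)=5
  3: ids {5, 13, 14} → COUNT(m.id)=3

Germany | 6 ; Egypt | 5 ; France | 3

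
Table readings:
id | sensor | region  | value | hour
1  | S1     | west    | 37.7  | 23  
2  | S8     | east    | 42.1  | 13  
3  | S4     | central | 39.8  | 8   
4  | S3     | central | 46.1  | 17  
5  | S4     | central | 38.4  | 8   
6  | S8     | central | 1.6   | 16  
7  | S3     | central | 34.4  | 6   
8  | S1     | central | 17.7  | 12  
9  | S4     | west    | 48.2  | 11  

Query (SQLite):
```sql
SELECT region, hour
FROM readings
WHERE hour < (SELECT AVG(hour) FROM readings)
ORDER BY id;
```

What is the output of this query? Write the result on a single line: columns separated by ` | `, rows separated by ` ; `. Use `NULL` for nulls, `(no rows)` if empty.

Scalar subquery: AVG(hour) over all readings rows = 12.666667 (≈; comparison uses full precision).
Keep rows where hour < that value.

central | 8 ; central | 8 ; central | 6 ; central | 12 ; west | 11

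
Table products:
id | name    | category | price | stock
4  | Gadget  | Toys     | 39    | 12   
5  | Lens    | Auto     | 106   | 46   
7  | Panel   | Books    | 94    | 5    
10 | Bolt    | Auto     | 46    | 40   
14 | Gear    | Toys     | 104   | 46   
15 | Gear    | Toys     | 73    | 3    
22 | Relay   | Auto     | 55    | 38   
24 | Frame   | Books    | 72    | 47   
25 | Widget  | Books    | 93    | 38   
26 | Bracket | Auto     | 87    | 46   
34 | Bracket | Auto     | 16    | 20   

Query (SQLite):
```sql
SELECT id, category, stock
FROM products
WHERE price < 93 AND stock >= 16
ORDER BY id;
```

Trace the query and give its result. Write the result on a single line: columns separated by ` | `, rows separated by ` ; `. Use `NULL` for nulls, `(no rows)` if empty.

10 | Auto | 40 ; 22 | Auto | 38 ; 24 | Books | 47 ; 26 | Auto | 46 ; 34 | Auto | 20

price < 93: ids {4, 10, 15, 22, 24, 26, 34}
stock >= 16: ids {5, 10, 14, 22, 24, 25, 26, 34}
Combine with AND.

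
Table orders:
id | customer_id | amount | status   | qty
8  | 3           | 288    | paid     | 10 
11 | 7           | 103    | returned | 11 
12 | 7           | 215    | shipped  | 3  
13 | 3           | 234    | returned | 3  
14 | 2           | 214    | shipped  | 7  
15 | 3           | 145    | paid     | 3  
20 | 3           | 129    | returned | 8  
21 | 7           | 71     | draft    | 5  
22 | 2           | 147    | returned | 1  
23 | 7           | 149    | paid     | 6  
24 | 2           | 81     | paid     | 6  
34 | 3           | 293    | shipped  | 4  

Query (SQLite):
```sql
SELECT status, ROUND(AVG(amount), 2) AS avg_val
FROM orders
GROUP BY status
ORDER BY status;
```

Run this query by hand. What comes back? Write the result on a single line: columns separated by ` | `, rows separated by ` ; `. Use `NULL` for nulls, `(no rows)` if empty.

draft | 71 ; paid | 165.75 ; returned | 153.25 ; shipped | 240.67

Partition orders by status; compute ROUND(AVG(amount), 2) within each group.
  draft: ids {21} → ROUND(AVG(amount), 2)=71
  paid: ids {8, 15, 23, 24} → ROUND(AVG(amount), 2)=165.75
  returned: ids {11, 13, 20, 22} → ROUND(AVG(amount), 2)=153.25
  shipped: ids {12, 14, 34} → ROUND(AVG(amount), 2)=240.67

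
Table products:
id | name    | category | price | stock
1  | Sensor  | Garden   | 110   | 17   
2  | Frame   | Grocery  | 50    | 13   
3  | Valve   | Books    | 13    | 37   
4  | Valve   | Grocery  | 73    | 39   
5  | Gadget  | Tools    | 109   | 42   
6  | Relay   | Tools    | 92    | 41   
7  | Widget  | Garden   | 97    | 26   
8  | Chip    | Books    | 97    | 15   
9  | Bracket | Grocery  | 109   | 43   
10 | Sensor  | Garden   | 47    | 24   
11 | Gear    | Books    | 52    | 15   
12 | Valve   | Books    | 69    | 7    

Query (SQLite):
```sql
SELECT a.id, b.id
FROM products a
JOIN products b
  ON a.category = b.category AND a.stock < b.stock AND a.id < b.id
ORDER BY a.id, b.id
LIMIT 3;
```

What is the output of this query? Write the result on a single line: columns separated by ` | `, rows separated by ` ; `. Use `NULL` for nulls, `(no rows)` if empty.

Pairs (a,b) with same category, a.stock < b.stock, a.id < b.id.
category groups: Books:{3,8,11,12} Garden:{1,7,10} Grocery:{2,4,9} Tools:{5,6}
Ordered by (a.id, b.id); first 3.

1 | 7 ; 1 | 10 ; 2 | 4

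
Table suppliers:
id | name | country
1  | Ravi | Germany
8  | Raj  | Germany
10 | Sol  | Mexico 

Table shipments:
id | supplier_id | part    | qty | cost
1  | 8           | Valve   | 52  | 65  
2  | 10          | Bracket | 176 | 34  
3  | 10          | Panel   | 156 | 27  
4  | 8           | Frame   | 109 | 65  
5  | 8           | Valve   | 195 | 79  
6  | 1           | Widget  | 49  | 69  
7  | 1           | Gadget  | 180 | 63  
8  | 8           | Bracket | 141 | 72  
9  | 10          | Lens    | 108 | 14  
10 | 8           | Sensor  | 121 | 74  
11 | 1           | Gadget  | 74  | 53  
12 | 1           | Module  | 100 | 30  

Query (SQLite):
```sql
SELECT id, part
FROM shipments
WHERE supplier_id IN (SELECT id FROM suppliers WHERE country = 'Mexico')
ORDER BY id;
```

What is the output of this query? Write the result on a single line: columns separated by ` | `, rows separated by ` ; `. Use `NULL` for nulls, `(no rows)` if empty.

2 | Bracket ; 3 | Panel ; 9 | Lens

Inner query: suppliers.id where country = 'Mexico'.
Outer: keep shipments rows whose supplier_id is in that set.
Inner query → {10}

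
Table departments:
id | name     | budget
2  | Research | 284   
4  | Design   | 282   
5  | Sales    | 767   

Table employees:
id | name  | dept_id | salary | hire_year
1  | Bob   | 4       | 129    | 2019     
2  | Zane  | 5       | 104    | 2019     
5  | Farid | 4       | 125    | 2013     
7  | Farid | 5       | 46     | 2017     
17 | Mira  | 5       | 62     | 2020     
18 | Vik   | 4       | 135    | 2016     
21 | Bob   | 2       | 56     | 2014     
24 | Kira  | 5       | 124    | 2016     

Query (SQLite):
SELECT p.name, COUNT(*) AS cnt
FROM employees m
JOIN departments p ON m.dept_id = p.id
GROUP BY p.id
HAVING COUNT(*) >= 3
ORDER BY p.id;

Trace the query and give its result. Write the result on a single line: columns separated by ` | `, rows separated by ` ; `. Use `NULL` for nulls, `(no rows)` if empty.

Design | 3 ; Sales | 4

Join each employees row to its departments via dept_id.
Group joined rows by departments.id; compute COUNT(*) per group.
HAVING: keep groups with count ≥ 3.
  2: ids {21} → COUNT(*)=1
  4: ids {1, 5, 18} → COUNT(*)=3
  5: ids {2, 7, 17, 24} → COUNT(*)=4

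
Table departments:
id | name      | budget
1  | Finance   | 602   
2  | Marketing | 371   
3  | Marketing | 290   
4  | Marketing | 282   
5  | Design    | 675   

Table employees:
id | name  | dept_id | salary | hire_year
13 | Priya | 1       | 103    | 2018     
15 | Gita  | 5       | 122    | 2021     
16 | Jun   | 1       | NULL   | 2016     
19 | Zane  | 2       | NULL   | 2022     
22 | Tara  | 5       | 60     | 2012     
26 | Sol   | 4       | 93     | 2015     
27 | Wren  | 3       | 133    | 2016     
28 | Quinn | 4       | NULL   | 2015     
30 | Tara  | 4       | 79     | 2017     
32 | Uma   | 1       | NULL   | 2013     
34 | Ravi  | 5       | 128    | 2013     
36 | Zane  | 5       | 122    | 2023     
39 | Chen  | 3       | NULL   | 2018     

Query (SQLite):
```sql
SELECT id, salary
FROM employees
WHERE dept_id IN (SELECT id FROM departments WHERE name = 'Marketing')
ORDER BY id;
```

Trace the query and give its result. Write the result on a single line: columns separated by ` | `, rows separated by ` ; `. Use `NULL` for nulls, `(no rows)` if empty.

Inner query: departments.id where name = 'Marketing'.
Outer: keep employees rows whose dept_id is in that set.
Inner query → {2, 3, 4}

19 | NULL ; 26 | 93 ; 27 | 133 ; 28 | NULL ; 30 | 79 ; 39 | NULL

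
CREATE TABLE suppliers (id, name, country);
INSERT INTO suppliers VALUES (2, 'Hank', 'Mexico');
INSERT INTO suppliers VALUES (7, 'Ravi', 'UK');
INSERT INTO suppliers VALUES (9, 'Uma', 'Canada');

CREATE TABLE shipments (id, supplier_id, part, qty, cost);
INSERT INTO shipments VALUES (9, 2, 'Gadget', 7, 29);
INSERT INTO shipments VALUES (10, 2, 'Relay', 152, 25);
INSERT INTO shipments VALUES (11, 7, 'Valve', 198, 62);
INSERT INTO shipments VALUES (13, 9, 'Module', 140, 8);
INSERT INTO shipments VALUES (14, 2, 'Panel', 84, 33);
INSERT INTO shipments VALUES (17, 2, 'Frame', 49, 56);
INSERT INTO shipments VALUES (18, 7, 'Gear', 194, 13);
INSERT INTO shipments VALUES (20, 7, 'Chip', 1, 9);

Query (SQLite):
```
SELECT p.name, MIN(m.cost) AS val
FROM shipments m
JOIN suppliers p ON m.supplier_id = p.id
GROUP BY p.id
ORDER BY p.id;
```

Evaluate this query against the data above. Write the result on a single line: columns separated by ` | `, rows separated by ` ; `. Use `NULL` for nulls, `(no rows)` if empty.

Hank | 25 ; Ravi | 9 ; Uma | 8

Join each shipments row to its suppliers via supplier_id.
Group joined rows by suppliers.id; compute MIN(m.cost) per group.
  2: ids {9, 10, 14, 17} → MIN(m.cost)=25
  7: ids {11, 18, 20} → MIN(m.cost)=9
  9: ids {13} → MIN(m.cost)=8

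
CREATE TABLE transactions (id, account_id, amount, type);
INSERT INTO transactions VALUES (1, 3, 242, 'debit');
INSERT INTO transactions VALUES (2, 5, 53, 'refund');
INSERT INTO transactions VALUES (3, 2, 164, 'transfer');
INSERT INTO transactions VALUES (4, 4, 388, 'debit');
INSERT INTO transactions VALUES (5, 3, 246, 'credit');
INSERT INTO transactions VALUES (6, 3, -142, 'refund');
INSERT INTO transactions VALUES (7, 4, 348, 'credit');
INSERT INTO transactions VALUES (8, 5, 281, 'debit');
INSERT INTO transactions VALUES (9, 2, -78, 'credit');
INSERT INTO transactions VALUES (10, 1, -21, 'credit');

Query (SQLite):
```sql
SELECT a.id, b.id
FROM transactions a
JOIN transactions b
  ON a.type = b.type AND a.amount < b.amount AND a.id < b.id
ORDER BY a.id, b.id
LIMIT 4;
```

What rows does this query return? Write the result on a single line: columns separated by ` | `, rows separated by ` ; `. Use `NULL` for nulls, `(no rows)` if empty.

1 | 4 ; 1 | 8 ; 5 | 7 ; 9 | 10

Pairs (a,b) with same type, a.amount < b.amount, a.id < b.id.
type groups: credit:{5,7,9,10} debit:{1,4,8} refund:{2,6} transfer:{3}
Ordered by (a.id, b.id); first 4.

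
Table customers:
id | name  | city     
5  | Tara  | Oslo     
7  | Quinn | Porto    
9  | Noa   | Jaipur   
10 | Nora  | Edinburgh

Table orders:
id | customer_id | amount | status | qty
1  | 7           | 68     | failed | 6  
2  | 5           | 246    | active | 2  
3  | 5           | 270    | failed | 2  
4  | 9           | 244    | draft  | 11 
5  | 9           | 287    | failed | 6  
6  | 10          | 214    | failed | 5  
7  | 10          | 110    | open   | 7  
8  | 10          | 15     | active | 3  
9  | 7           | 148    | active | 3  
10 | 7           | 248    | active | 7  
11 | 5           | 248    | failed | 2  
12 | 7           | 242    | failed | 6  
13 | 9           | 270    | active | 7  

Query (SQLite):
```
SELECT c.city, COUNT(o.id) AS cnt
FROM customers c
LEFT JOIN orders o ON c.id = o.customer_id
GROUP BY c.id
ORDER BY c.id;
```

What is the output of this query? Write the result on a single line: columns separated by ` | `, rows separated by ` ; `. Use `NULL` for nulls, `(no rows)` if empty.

Oslo | 3 ; Porto | 4 ; Jaipur | 3 ; Edinburgh | 3

LEFT JOIN keeps every customers row; unmatched ones get NULL for orders columns.
Group by customers.id and compute COUNT(o.id). COUNT(col) of an all-NULL group is 0.
  5: ids {2, 3, 11} → COUNT(o.id)=3
  7: ids {1, 9, 10, 12} → COUNT(o.id)=4
  9: ids {4, 5, 13} → COUNT(o.id)=3
  10: ids {6, 7, 8} → COUNT(o.id)=3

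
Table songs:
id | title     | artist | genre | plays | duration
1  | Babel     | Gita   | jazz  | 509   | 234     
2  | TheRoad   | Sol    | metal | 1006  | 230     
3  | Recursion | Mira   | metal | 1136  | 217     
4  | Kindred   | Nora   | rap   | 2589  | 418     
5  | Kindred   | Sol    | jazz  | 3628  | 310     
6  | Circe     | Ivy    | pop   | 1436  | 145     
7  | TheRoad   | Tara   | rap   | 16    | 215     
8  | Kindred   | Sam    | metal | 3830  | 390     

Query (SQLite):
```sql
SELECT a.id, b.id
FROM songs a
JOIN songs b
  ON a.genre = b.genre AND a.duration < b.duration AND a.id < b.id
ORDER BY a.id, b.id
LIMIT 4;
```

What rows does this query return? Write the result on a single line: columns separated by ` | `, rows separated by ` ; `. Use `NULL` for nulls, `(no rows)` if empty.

Pairs (a,b) with same genre, a.duration < b.duration, a.id < b.id.
genre groups: jazz:{1,5} metal:{2,3,8} pop:{6} rap:{4,7}
Ordered by (a.id, b.id); first 4.

1 | 5 ; 2 | 8 ; 3 | 8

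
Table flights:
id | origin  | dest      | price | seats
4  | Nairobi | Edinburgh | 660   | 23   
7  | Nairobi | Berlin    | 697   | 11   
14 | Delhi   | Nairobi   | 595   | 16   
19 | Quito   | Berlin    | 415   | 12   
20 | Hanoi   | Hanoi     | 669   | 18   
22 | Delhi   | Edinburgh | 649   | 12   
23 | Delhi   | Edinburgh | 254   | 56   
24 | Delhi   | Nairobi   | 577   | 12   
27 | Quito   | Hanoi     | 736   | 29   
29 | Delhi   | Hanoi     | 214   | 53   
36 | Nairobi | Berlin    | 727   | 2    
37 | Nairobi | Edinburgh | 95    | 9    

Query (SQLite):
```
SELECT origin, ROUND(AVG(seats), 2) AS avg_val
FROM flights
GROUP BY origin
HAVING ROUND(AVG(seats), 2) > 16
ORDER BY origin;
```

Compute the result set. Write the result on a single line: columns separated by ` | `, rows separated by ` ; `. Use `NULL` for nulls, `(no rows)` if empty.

Delhi | 29.8 ; Hanoi | 18 ; Quito | 20.5

Partition flights by origin; compute ROUND(AVG(seats), 2) within each group.
HAVING: keep groups where ROUND(AVG(seats), 2) > 16.
  Delhi: ids {14, 22, 23, 24, 29} → ROUND(AVG(seats), 2)=29.8
  Hanoi: ids {20} → ROUND(AVG(seats), 2)=18
  Nairobi: ids {4, 7, 36, 37} → ROUND(AVG(seats), 2)=11.25
  Quito: ids {19, 27} → ROUND(AVG(seats), 2)=20.5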